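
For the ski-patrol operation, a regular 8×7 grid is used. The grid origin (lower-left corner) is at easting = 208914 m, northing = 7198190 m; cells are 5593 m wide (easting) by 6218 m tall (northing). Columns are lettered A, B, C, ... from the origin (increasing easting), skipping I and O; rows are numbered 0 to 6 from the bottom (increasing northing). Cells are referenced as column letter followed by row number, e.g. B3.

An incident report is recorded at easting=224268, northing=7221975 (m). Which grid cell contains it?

C3

Column index: ⌊(224268 − 208914) / 5593⌋ = ⌊2.745⌋ = 2 → column C
Row offset from origin: ⌊(7221975 − 7198190) / 6218⌋ = ⌊3.825⌋ = 3 → row 3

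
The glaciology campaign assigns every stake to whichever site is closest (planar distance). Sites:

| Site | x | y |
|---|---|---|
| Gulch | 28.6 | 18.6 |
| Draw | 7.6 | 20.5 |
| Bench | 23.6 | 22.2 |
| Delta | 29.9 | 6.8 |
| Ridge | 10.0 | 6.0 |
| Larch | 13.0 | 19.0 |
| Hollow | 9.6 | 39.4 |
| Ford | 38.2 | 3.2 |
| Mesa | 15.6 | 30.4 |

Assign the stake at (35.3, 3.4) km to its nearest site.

Ford

Squared distances to each site:
Gulch: 275.930; Draw: 1059.700; Bench: 490.330; Delta: 40.720; Ridge: 646.850; Larch: 740.650; Hollow: 1956.490; Ford: 8.450; Mesa: 1117.090.
Minimum at Ford.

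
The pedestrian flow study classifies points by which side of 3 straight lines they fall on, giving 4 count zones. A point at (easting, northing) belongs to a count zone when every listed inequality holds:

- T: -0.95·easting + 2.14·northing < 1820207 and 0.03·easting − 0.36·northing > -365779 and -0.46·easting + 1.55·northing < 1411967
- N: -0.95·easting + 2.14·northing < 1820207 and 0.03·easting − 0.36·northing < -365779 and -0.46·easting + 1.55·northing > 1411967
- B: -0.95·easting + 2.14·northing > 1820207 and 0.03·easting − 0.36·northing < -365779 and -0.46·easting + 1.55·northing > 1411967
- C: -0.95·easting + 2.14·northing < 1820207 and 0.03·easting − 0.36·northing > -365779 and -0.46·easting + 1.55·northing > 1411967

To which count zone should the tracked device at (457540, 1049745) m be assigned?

-0.95·457540 + 2.14·1049745 = 1811791.300, which is < 1820207
0.03·457540 − 0.36·1049745 = -364182.000, which is > -365779
-0.46·457540 + 1.55·1049745 = 1416636.350, which is > 1411967
This sign pattern matches C.

C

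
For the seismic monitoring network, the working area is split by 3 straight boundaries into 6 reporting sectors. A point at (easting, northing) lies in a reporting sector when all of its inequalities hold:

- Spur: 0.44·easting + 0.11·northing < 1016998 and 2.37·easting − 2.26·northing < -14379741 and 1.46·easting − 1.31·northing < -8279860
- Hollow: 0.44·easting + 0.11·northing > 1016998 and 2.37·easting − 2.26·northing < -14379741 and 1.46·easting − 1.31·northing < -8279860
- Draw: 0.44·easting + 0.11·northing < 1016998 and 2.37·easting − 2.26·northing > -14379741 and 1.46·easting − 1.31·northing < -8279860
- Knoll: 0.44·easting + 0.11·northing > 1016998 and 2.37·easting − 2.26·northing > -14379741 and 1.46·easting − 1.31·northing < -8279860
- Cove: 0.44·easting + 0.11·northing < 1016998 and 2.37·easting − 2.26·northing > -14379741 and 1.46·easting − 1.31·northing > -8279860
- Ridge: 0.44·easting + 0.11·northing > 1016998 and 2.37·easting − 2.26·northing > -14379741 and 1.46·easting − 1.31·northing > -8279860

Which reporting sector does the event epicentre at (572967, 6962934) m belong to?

Knoll

0.44·572967 + 0.11·6962934 = 1018028.220, which is > 1016998
2.37·572967 − 2.26·6962934 = -14378299.050, which is > -14379741
1.46·572967 − 1.31·6962934 = -8284911.720, which is < -8279860
This sign pattern matches Knoll.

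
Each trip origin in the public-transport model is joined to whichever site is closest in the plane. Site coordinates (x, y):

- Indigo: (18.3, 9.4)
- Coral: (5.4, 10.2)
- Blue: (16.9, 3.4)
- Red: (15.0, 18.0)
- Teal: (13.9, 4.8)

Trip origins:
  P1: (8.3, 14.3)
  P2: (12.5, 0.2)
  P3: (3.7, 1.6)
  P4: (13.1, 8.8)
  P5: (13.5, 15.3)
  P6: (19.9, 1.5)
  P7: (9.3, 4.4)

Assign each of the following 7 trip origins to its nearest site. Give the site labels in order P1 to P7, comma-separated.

Coral, Teal, Coral, Teal, Red, Blue, Teal

P1 → Coral (d²=25.22)
P2 → Teal (d²=23.12)
P3 → Coral (d²=76.85)
P4 → Teal (d²=16.64)
P5 → Red (d²=9.54)
P6 → Blue (d²=12.61)
P7 → Teal (d²=21.32)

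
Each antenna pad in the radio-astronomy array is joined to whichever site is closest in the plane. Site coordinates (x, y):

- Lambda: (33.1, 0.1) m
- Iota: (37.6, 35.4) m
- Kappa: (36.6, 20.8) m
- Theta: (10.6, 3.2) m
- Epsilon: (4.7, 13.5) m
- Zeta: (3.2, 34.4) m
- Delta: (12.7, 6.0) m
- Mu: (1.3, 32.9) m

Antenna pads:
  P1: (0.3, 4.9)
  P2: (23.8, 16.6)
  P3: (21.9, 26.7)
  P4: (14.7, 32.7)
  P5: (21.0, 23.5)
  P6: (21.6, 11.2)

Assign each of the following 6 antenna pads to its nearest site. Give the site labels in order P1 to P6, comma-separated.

Epsilon, Kappa, Kappa, Zeta, Kappa, Delta

P1 → Epsilon (d²=93.32)
P2 → Kappa (d²=181.48)
P3 → Kappa (d²=250.90)
P4 → Zeta (d²=135.14)
P5 → Kappa (d²=250.65)
P6 → Delta (d²=106.25)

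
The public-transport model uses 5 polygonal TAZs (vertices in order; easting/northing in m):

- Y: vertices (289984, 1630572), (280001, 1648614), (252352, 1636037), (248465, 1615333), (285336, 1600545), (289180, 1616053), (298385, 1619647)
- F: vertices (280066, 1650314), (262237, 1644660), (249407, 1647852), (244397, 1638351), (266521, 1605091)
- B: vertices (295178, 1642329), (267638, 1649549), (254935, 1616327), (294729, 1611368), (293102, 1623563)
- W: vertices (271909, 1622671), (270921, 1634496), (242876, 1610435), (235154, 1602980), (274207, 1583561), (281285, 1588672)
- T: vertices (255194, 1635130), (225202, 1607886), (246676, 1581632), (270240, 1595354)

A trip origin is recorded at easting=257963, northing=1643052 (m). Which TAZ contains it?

F

Cast a ray rightward from (257963, 1643052). For each polygon, the edges (by vertex number in listed order) whose endpoints lie on opposite sides of northing = 1643052, where each meets that height, and whether that is right or left of the point:
Y: 1–2 at easting≈283078.6 (right), 2–3 at easting≈267773.6 (right) → 2 crossings.
F: 3–4 at easting≈246875.9 (left), 5–1 at easting≈277890.9 (right) → 1 crossing.
B: 1–2 at easting≈292420.2 (right), 2–3 at easting≈265153.8 (right) → 2 crossings.
W: no edge straddles that height → 0 crossings.
T: no edge straddles that height → 0 crossings.
Only F has an odd count, so the point is inside F.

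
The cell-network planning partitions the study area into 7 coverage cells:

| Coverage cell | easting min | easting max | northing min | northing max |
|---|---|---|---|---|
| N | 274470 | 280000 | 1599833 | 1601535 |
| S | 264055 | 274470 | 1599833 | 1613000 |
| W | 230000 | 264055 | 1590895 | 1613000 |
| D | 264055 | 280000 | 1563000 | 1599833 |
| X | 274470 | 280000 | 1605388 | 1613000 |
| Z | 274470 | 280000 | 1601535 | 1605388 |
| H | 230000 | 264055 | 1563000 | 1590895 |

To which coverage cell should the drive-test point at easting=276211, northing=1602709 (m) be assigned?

The point has easting = 276211 and northing = 1602709.
Only Z satisfies 274470 ≤ easting ≤ 280000 and 1601535 ≤ northing ≤ 1605388.

Z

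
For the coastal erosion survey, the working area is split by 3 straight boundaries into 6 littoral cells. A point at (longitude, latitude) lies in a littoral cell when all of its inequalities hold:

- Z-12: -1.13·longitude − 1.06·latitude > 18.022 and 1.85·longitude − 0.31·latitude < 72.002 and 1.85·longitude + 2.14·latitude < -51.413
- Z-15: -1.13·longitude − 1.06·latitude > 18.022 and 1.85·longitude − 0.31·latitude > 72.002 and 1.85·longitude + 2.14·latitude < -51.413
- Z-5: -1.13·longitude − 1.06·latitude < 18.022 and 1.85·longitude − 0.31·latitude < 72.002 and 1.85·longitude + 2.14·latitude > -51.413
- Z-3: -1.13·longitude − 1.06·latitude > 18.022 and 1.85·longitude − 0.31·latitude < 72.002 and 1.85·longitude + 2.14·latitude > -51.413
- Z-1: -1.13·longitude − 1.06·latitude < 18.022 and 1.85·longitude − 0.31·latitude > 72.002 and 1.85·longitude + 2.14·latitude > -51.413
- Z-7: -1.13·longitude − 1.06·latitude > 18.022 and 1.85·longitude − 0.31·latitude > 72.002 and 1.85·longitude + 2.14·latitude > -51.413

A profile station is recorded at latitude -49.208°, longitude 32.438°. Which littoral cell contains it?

-1.13·32.438 − 1.06·-49.208 = 15.506, which is < 18.022
1.85·32.438 − 0.31·-49.208 = 75.265, which is > 72.002
1.85·32.438 + 2.14·-49.208 = -45.295, which is > -51.413
This sign pattern matches Z-1.

Z-1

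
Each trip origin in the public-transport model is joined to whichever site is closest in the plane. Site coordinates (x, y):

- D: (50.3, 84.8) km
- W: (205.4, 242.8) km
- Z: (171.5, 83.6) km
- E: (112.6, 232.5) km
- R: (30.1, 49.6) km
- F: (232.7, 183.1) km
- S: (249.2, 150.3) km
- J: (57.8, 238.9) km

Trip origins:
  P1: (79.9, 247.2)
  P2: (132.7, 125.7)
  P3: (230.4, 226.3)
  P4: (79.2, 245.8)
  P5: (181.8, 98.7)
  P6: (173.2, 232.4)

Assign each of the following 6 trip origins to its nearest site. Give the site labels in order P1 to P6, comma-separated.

J, Z, W, J, Z, W

P1 → J (d²=557.30)
P2 → Z (d²=3277.85)
P3 → W (d²=897.25)
P4 → J (d²=505.57)
P5 → Z (d²=334.10)
P6 → W (d²=1145.00)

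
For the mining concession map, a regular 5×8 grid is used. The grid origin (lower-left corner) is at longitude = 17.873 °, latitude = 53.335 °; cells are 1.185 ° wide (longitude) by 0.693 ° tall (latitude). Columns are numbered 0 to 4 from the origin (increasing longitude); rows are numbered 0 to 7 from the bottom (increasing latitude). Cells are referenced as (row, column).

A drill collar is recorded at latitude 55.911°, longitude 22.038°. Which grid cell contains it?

(3, 3)

Column index: ⌊(22.038 − 17.873) / 1.185⌋ = ⌊3.515⌋ = 3
Row offset from origin: ⌊(55.911 − 53.335) / 0.693⌋ = ⌊3.717⌋ = 3 → row 3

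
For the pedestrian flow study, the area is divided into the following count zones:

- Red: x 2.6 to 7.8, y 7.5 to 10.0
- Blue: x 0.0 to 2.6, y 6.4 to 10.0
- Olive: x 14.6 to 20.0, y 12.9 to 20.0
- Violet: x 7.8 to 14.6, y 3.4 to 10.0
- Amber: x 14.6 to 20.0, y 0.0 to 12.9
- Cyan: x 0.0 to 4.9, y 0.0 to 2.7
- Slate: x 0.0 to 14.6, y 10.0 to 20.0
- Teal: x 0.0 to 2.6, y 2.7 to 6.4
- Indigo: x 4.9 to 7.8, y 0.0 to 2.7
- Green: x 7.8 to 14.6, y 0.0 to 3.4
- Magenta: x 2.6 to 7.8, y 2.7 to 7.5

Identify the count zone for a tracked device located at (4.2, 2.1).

Cyan

The point has x = 4.2 and y = 2.1.
Only Cyan satisfies 0.0 ≤ x ≤ 4.9 and 0.0 ≤ y ≤ 2.7.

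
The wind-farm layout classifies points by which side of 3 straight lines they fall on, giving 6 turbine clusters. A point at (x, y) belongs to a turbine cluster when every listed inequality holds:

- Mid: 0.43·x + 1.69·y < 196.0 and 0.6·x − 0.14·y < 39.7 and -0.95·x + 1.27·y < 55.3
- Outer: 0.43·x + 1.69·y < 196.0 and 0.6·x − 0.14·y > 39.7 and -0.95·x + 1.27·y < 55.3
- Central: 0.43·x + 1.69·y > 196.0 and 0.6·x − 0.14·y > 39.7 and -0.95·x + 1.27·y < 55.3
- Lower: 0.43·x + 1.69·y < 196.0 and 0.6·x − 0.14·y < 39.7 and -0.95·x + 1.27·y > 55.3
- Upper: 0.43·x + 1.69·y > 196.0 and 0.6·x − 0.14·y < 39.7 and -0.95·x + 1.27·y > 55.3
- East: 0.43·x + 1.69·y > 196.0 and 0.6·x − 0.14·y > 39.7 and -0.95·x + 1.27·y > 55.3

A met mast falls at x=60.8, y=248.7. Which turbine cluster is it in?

0.43·60.8 + 1.69·248.7 = 446.447, which is > 196.0
0.6·60.8 − 0.14·248.7 = 1.662, which is < 39.7
-0.95·60.8 + 1.27·248.7 = 258.089, which is > 55.3
This sign pattern matches Upper.

Upper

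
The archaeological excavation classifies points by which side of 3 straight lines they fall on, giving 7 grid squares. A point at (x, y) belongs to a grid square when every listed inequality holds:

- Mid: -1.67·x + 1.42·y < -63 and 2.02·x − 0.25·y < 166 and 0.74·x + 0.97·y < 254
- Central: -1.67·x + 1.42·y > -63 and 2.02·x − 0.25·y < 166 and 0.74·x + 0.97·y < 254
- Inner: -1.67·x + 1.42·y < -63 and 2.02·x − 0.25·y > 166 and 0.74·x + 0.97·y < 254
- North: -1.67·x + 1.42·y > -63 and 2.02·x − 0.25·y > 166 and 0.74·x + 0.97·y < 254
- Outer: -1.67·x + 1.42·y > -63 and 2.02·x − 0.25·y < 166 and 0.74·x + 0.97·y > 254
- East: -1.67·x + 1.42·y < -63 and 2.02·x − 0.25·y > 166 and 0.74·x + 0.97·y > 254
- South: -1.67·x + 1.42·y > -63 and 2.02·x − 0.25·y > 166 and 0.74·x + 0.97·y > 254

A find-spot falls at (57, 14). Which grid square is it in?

-1.67·57 + 1.42·14 = -75.310, which is < -63
2.02·57 − 0.25·14 = 111.640, which is < 166
0.74·57 + 0.97·14 = 55.760, which is < 254
This sign pattern matches Mid.

Mid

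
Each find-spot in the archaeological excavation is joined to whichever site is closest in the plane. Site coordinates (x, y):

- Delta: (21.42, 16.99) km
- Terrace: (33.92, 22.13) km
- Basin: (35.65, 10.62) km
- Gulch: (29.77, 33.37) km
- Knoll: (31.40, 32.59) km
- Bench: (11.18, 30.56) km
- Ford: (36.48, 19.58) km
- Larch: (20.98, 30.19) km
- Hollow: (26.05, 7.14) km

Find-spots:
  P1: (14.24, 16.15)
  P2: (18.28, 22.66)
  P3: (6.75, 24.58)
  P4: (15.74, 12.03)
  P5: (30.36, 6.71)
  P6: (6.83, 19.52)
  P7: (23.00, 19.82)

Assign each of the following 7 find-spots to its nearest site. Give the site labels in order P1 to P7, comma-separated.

Delta, Delta, Bench, Delta, Hollow, Bench, Delta

P1 → Delta (d²=52.26)
P2 → Delta (d²=42.01)
P3 → Bench (d²=55.39)
P4 → Delta (d²=56.86)
P5 → Hollow (d²=18.76)
P6 → Bench (d²=140.80)
P7 → Delta (d²=10.51)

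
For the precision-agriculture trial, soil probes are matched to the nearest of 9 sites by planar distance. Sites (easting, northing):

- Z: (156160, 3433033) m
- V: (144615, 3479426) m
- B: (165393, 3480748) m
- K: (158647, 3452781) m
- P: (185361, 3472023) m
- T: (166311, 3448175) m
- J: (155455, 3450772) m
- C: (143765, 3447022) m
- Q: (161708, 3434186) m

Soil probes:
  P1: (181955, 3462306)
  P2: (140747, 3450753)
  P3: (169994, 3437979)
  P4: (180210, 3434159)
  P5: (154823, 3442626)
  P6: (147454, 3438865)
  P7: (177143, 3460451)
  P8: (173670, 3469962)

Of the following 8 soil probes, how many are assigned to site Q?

P1 → P
P2 → C
P3 → Q
P4 → Q
P5 → J
P6 → C
P7 → P
P8 → P
2 of the 8 go to Q.

2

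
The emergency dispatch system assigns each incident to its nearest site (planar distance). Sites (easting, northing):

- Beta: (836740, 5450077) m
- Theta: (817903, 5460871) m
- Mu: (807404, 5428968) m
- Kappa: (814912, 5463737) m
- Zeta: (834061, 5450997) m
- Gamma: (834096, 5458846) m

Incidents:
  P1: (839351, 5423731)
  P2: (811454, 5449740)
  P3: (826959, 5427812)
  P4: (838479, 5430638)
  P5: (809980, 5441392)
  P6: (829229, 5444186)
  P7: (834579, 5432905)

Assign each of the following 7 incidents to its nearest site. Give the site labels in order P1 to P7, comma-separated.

P1 → Beta (d²=700929037.00)
P2 → Theta (d²=165488762.00)
P3 → Mu (d²=383734361.00)
P4 → Beta (d²=380898842.00)
P5 → Mu (d²=160991552.00)
P6 → Zeta (d²=69737945.00)
P7 → Beta (d²=299547505.00)

Beta, Theta, Mu, Beta, Mu, Zeta, Beta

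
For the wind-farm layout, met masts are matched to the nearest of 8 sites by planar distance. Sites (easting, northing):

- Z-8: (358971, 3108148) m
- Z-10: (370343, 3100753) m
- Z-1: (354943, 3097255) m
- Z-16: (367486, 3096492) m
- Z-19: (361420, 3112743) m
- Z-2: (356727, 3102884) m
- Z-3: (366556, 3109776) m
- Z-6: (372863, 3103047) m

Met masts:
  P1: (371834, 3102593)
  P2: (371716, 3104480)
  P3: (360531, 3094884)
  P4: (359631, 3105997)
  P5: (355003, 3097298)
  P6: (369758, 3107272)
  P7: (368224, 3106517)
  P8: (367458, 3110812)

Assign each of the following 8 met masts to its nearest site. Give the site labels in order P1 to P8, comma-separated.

P1 → Z-6 (d²=1264957.00)
P2 → Z-6 (d²=3369098.00)
P3 → Z-1 (d²=36847385.00)
P4 → Z-8 (d²=5062401.00)
P5 → Z-1 (d²=5449.00)
P6 → Z-3 (d²=16522820.00)
P7 → Z-3 (d²=13403305.00)
P8 → Z-3 (d²=1886900.00)

Z-6, Z-6, Z-1, Z-8, Z-1, Z-3, Z-3, Z-3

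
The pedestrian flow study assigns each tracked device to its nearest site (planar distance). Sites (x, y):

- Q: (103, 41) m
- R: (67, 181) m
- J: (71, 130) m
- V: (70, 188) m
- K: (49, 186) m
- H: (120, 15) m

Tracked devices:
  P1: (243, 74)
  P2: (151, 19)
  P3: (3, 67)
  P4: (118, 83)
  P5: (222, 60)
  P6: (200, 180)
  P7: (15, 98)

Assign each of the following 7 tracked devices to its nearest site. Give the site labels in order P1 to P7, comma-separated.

H, H, J, Q, H, V, J

P1 → H (d²=18610.00)
P2 → H (d²=977.00)
P3 → J (d²=8593.00)
P4 → Q (d²=1989.00)
P5 → H (d²=12429.00)
P6 → V (d²=16964.00)
P7 → J (d²=4160.00)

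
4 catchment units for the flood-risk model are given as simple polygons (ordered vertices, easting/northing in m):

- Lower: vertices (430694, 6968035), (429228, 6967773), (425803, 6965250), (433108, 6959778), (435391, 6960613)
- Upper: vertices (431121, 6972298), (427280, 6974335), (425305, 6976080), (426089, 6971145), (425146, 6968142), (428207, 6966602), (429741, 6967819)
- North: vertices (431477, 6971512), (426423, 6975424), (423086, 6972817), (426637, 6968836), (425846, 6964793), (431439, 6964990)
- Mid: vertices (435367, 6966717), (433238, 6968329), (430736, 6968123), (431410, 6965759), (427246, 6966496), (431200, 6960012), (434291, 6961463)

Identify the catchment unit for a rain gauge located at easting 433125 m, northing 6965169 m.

Cast a ray rightward from (433125, 6965169). For each polygon, the edges (by vertex number in listed order) whose endpoints lie on opposite sides of northing = 6965169, where each meets that height, and whether that is right or left of the point:
Lower: 3–4 at easting≈425911.1 (left), 5–1 at easting≈432507.7 (left) → 0 crossings.
Upper: no edge straddles that height → 0 crossings.
North: 4–5 at easting≈425919.6 (left), 6–1 at easting≈431440.0 (left) → 0 crossings.
Mid: 5–6 at easting≈428055.2 (left), 7–1 at easting≈435050.0 (right) → 1 crossing.
Only Mid has an odd count, so the point is inside Mid.

Mid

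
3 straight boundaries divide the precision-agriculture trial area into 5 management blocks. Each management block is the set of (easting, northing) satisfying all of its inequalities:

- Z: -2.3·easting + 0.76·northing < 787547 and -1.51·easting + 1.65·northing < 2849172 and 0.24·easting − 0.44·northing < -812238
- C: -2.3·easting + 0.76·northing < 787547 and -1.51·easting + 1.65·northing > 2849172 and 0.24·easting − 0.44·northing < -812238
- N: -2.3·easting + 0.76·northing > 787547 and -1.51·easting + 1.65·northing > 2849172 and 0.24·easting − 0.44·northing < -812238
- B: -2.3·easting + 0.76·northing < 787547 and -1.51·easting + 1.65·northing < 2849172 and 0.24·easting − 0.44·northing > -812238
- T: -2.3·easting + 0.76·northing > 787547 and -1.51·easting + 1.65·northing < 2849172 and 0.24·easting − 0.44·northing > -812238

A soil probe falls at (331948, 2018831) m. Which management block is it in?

-2.3·331948 + 0.76·2018831 = 770831.160, which is < 787547
-1.51·331948 + 1.65·2018831 = 2829829.670, which is < 2849172
0.24·331948 − 0.44·2018831 = -808618.120, which is > -812238
This sign pattern matches B.

B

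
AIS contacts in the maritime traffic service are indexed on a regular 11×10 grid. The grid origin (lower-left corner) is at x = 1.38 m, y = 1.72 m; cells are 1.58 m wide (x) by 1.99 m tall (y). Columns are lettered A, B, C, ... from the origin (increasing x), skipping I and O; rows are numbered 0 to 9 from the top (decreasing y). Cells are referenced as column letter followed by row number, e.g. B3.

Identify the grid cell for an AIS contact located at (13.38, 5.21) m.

H8

Column index: ⌊(13.38 − 1.38) / 1.58⌋ = ⌊7.595⌋ = 7 → column H
Row offset from origin: ⌊(5.21 − 1.72) / 1.99⌋ = ⌊1.754⌋ = 1 → row 8 (counted from top)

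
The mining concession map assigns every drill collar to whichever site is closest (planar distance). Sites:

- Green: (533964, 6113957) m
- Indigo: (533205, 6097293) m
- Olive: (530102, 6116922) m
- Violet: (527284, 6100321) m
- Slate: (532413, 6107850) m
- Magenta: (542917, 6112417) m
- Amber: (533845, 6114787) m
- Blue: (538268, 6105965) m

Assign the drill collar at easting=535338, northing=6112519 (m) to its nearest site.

Squared distances to each site:
Green: 3955720.000; Indigo: 236380765.000; Olive: 46802105.000; Violet: 213658120.000; Slate: 30355186.000; Magenta: 57451645.000; Amber: 7372873.000; Blue: 51539816.000.
Minimum at Green.

Green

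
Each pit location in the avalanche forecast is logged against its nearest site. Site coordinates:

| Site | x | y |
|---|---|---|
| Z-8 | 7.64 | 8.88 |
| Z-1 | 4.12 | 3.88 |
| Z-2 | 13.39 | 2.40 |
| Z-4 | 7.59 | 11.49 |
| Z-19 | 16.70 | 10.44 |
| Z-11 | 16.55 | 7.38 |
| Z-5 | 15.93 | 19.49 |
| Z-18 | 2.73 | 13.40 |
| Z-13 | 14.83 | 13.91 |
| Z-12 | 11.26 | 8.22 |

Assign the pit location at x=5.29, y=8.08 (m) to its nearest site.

Squared distances to each site:
Z-8: 6.162; Z-1: 19.009; Z-2: 97.872; Z-4: 16.918; Z-19: 135.758; Z-11: 127.278; Z-5: 243.398; Z-18: 34.856; Z-13: 125.000; Z-12: 35.660.
Minimum at Z-8.

Z-8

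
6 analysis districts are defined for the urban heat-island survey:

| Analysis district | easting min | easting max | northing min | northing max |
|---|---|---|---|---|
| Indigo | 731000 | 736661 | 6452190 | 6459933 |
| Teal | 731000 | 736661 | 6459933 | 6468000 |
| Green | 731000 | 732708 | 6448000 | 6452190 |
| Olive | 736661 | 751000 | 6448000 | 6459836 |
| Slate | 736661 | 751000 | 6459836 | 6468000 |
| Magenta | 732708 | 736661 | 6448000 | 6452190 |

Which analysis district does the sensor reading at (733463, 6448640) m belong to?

Magenta

The point has easting = 733463 and northing = 6448640.
Only Magenta satisfies 732708 ≤ easting ≤ 736661 and 6448000 ≤ northing ≤ 6452190.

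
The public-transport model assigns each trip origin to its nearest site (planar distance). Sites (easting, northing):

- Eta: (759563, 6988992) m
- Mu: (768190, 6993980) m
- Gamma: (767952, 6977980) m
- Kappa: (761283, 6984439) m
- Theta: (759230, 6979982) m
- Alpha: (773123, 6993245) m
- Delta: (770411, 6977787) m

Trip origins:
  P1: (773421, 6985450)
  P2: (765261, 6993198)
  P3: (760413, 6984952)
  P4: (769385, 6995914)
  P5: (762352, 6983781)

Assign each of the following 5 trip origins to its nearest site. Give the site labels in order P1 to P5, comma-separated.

P1 → Alpha (d²=60850829.00)
P2 → Mu (d²=9190565.00)
P3 → Kappa (d²=1020069.00)
P4 → Mu (d²=5168381.00)
P5 → Kappa (d²=1575725.00)

Alpha, Mu, Kappa, Mu, Kappa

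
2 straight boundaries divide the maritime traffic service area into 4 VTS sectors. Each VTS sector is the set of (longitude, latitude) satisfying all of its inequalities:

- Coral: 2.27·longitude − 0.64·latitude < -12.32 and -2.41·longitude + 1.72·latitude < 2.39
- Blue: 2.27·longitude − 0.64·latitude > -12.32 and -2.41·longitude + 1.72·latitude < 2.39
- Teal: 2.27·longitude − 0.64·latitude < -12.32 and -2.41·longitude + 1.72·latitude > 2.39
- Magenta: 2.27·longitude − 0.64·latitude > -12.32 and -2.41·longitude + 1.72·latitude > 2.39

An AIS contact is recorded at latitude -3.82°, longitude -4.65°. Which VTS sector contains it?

2.27·-4.65 − 0.64·-3.82 = -8.111, which is > -12.32
-2.41·-4.65 + 1.72·-3.82 = 4.636, which is > 2.39
This sign pattern matches Magenta.

Magenta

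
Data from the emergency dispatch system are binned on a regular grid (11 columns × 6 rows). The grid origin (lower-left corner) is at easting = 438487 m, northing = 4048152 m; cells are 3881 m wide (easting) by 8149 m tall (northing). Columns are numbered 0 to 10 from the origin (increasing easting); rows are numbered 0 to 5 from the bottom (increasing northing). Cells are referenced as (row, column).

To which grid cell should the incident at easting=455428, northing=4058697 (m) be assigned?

(1, 4)

Column index: ⌊(455428 − 438487) / 3881⌋ = ⌊4.365⌋ = 4
Row offset from origin: ⌊(4058697 − 4048152) / 8149⌋ = ⌊1.294⌋ = 1 → row 1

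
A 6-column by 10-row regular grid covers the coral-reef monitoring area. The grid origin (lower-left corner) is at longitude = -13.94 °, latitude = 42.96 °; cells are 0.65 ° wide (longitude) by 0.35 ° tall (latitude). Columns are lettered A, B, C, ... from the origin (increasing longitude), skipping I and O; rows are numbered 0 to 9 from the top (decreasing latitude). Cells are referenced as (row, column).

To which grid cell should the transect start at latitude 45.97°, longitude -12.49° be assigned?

(1, C)

Column index: ⌊(-12.49 − -13.94) / 0.65⌋ = ⌊2.231⌋ = 2 → column C
Row offset from origin: ⌊(45.97 − 42.96) / 0.35⌋ = ⌊8.600⌋ = 8 → row 1 (counted from top)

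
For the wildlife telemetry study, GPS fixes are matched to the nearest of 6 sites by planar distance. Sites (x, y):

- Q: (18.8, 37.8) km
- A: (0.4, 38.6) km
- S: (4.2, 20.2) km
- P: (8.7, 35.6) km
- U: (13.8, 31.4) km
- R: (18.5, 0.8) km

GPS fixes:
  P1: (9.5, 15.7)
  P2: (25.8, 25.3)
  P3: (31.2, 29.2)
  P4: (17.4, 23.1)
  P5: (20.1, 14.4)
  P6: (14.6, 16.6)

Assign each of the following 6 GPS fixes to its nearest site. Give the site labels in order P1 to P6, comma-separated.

S, U, Q, U, R, S

P1 → S (d²=48.34)
P2 → U (d²=181.21)
P3 → Q (d²=227.72)
P4 → U (d²=81.85)
P5 → R (d²=187.52)
P6 → S (d²=121.12)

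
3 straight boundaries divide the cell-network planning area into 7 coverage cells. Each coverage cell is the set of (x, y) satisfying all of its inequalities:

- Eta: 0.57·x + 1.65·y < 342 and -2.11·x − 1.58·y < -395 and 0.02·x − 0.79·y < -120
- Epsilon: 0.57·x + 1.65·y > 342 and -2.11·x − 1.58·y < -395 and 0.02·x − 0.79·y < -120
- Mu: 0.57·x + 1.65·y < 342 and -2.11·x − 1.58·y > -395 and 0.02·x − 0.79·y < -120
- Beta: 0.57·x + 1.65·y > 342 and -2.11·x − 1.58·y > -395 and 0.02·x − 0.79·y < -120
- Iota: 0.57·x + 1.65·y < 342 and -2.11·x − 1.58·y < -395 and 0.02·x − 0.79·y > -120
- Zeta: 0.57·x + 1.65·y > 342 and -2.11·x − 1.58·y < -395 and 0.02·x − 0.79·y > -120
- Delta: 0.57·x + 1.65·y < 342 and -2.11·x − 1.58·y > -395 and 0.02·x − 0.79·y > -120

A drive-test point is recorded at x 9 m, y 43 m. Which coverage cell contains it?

0.57·9 + 1.65·43 = 76.080, which is < 342
-2.11·9 − 1.58·43 = -86.930, which is > -395
0.02·9 − 0.79·43 = -33.790, which is > -120
This sign pattern matches Delta.

Delta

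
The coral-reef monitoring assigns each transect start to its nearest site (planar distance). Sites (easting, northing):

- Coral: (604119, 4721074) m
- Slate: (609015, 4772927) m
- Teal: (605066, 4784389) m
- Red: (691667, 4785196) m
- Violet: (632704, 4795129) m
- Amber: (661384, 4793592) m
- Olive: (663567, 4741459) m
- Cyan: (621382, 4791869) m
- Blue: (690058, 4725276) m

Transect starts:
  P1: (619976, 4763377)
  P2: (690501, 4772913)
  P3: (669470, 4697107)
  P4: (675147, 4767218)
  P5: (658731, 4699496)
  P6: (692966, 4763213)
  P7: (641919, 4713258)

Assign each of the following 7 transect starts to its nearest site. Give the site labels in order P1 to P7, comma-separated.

P1 → Slate (d²=211346021.00)
P2 → Red (d²=152231645.00)
P3 → Blue (d²=1217358305.00)
P4 → Red (d²=596118884.00)
P5 → Blue (d²=1645989329.00)
P6 → Red (d²=484939690.00)
P7 → Olive (d²=1263932305.00)

Slate, Red, Blue, Red, Blue, Red, Olive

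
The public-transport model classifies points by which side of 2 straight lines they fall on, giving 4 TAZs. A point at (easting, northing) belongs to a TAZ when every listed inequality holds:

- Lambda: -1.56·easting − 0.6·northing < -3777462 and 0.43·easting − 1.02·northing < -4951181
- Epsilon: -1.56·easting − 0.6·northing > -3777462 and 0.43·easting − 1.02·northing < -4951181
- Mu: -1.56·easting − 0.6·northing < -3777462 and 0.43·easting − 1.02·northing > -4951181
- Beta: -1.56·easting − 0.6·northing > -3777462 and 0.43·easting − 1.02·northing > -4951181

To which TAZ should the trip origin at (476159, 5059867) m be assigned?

Lambda

-1.56·476159 − 0.6·5059867 = -3778728.240, which is < -3777462
0.43·476159 − 1.02·5059867 = -4956315.970, which is < -4951181
This sign pattern matches Lambda.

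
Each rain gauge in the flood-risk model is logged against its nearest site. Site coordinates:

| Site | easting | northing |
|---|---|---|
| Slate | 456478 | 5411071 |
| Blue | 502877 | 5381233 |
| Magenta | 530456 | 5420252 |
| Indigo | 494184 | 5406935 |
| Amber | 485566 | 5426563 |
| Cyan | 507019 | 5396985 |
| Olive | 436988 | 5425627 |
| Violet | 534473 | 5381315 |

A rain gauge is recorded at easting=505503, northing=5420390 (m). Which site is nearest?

Squared distances to each site:
Slate: 2490294386.000; Blue: 1540166525.000; Magenta: 622671253.000; Indigo: 309156786.000; Amber: 435589898.000; Cyan: 550092281.000; Olive: 4721731394.000; Violet: 2366116525.000.
Minimum at Indigo.

Indigo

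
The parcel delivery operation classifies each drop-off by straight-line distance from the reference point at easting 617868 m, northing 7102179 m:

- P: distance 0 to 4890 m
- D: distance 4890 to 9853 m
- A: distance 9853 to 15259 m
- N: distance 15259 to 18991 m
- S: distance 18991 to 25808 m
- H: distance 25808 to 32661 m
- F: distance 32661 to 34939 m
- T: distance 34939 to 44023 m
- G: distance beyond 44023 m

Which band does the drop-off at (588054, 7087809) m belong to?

Distance = √((588054−617868)² + (7087809−7102179)²) = √(888874596.000 + 206496900.000) = 33096.397 m.
32661 ≤ 33096.397 < 34939 → F.

F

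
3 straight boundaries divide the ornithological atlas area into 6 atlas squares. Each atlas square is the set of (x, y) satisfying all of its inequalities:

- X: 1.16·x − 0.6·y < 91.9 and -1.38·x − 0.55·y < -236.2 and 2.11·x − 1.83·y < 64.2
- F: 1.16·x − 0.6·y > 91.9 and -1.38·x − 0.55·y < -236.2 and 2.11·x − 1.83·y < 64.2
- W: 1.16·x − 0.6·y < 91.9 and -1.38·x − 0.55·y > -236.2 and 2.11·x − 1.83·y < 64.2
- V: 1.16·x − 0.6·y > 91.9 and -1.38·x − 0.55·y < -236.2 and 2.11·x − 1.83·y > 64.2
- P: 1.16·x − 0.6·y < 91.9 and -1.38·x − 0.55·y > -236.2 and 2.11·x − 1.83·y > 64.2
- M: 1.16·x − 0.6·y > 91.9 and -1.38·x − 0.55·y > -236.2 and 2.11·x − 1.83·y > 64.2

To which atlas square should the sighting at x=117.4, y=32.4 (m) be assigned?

1.16·117.4 − 0.6·32.4 = 116.744, which is > 91.9
-1.38·117.4 − 0.55·32.4 = -179.832, which is > -236.2
2.11·117.4 − 1.83·32.4 = 188.422, which is > 64.2
This sign pattern matches M.

M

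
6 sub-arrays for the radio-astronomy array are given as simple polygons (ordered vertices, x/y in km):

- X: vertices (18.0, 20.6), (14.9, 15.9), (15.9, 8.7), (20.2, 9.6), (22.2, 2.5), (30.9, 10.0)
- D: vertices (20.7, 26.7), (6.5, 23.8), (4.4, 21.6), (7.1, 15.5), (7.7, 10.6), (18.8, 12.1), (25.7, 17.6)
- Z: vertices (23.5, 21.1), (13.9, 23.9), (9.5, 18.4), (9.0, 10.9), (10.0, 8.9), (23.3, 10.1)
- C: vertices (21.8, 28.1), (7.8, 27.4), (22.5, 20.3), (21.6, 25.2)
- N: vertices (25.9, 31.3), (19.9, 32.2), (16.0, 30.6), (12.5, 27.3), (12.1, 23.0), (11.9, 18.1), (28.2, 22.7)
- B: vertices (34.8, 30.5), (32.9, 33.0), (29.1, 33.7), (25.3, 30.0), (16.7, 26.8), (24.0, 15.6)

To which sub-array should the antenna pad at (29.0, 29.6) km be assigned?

B

Cast a ray rightward from (29.0, 29.6). For each polygon, the edges (by vertex number in listed order) whose endpoints lie on opposite sides of y = 29.6, where each meets that height, and whether that is right or left of the point:
X: no edge straddles that height → 0 crossings.
D: no edge straddles that height → 0 crossings.
Z: no edge straddles that height → 0 crossings.
C: no edge straddles that height → 0 crossings.
N: 3–4 at x≈14.94 (left), 7–1 at x≈26.35 (left) → 0 crossings.
B: 4–5 at x≈24.23 (left), 6–1 at x≈34.15 (right) → 1 crossing.
Only B has an odd count, so the point is inside B.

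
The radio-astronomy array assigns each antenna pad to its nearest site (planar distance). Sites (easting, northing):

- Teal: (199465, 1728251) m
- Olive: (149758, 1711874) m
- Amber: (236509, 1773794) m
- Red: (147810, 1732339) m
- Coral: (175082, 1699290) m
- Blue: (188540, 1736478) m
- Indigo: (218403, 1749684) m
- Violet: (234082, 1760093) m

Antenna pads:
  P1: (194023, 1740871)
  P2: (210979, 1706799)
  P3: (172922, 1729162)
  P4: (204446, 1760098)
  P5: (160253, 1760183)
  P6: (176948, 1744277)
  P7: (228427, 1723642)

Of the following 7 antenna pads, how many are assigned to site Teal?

P1 → Blue
P2 → Teal
P3 → Blue
P4 → Indigo
P5 → Red
P6 → Blue
P7 → Indigo
1 of the 7 goes to Teal.

1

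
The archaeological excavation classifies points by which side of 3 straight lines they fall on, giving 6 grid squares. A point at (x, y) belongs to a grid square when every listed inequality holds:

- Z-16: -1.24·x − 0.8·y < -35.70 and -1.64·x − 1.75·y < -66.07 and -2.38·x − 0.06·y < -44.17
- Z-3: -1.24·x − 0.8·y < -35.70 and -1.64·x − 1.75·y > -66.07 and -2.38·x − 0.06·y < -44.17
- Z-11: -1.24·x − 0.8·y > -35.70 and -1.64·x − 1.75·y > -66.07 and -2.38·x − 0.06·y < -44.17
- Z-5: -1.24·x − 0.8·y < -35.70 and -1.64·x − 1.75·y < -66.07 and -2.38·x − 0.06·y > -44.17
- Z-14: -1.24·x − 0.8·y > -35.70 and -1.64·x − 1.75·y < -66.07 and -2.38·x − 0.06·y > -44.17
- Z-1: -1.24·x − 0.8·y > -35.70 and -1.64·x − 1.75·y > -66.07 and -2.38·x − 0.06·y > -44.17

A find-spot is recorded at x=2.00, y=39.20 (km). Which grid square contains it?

-1.24·2.00 − 0.8·39.20 = -33.840, which is > -35.70
-1.64·2.00 − 1.75·39.20 = -71.880, which is < -66.07
-2.38·2.00 − 0.06·39.20 = -7.112, which is > -44.17
This sign pattern matches Z-14.

Z-14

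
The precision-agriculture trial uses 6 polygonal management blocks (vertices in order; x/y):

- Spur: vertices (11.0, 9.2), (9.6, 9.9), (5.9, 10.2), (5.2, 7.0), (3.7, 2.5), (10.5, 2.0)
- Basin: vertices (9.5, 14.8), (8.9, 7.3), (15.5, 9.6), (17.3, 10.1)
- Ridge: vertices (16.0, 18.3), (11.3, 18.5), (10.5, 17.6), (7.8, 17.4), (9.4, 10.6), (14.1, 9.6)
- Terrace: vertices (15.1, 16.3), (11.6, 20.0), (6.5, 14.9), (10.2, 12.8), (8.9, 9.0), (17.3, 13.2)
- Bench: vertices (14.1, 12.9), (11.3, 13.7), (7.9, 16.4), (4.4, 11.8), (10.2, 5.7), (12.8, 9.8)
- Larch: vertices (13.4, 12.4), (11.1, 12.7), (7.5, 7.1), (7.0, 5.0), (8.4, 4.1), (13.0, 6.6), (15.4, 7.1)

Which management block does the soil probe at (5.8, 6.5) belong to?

Spur

Cast a ray rightward from (5.8, 6.5). For each polygon, the edges (by vertex number in listed order) whose endpoints lie on opposite sides of y = 6.5, where each meets that height, and whether that is right or left of the point:
Spur: 4–5 at x≈5.03 (left), 6–1 at x≈10.81 (right) → 1 crossing.
Basin: no edge straddles that height → 0 crossings.
Ridge: no edge straddles that height → 0 crossings.
Terrace: no edge straddles that height → 0 crossings.
Bench: 4–5 at x≈9.44 (right), 5–6 at x≈10.71 (right) → 2 crossings.
Larch: 3–4 at x≈7.36 (right), 5–6 at x≈12.82 (right) → 2 crossings.
Only Spur has an odd count, so the point is inside Spur.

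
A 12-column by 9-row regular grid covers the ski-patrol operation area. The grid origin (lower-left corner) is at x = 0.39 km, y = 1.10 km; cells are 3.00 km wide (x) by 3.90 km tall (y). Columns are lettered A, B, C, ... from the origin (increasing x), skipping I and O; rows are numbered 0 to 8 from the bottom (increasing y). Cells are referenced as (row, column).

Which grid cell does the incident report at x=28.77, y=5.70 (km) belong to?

(1, K)

Column index: ⌊(28.77 − 0.39) / 3.00⌋ = ⌊9.460⌋ = 9 → column K
Row offset from origin: ⌊(5.70 − 1.10) / 3.90⌋ = ⌊1.179⌋ = 1 → row 1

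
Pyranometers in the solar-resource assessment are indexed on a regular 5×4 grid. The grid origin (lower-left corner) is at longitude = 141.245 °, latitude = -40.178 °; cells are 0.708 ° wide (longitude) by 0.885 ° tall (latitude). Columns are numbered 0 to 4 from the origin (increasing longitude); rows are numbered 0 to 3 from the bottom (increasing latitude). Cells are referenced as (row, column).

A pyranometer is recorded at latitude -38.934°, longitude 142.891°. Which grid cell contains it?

(1, 2)

Column index: ⌊(142.891 − 141.245) / 0.708⌋ = ⌊2.325⌋ = 2
Row offset from origin: ⌊(-38.934 − -40.178) / 0.885⌋ = ⌊1.406⌋ = 1 → row 1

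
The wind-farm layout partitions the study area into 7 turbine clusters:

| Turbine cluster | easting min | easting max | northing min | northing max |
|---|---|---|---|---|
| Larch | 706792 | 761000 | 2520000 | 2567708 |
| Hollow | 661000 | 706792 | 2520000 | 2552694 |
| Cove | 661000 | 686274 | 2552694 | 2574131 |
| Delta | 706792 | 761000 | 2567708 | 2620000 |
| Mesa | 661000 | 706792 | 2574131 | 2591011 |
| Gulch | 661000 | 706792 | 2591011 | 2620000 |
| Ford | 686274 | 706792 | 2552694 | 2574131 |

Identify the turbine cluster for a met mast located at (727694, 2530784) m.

The point has easting = 727694 and northing = 2530784.
Only Larch satisfies 706792 ≤ easting ≤ 761000 and 2520000 ≤ northing ≤ 2567708.

Larch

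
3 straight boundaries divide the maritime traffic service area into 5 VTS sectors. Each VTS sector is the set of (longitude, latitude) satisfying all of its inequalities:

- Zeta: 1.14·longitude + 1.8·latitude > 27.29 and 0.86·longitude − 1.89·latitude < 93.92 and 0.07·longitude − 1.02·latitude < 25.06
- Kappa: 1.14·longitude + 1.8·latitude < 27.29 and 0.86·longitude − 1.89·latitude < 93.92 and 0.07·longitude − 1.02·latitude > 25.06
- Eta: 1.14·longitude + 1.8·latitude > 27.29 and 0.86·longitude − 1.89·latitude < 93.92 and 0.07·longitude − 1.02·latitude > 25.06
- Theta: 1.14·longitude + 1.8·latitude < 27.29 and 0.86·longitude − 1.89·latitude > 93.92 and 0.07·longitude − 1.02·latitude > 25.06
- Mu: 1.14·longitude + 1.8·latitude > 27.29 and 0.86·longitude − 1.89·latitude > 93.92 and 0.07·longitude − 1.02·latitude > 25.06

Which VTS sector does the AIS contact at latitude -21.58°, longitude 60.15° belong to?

Eta

1.14·60.15 + 1.8·-21.58 = 29.727, which is > 27.29
0.86·60.15 − 1.89·-21.58 = 92.515, which is < 93.92
0.07·60.15 − 1.02·-21.58 = 26.222, which is > 25.06
This sign pattern matches Eta.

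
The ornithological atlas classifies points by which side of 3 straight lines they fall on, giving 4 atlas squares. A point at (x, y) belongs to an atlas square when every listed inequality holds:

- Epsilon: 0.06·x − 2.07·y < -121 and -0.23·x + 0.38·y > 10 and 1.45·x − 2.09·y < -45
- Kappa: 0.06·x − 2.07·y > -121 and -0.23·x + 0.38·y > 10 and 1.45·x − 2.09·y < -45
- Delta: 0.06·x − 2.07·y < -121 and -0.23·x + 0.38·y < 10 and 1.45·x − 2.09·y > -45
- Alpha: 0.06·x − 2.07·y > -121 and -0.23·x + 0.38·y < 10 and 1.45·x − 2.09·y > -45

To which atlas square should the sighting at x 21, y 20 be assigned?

Alpha

0.06·21 − 2.07·20 = -40.140, which is > -121
-0.23·21 + 0.38·20 = 2.770, which is < 10
1.45·21 − 2.09·20 = -11.350, which is > -45
This sign pattern matches Alpha.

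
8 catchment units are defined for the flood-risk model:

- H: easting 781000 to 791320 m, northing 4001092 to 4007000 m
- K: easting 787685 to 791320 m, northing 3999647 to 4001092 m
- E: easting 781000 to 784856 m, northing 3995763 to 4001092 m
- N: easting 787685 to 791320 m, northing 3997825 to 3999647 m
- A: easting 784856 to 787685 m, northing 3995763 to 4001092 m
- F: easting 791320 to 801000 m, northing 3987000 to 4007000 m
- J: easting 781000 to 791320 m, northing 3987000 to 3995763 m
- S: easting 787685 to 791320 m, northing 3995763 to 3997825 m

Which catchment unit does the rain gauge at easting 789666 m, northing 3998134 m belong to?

N

The point has easting = 789666 and northing = 3998134.
Only N satisfies 787685 ≤ easting ≤ 791320 and 3997825 ≤ northing ≤ 3999647.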